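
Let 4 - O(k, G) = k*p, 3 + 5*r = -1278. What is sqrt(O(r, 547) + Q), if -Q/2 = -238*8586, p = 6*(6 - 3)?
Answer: sqrt(102288790)/5 ≈ 2022.8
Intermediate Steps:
r = -1281/5 (r = -3/5 + (1/5)*(-1278) = -3/5 - 1278/5 = -1281/5 ≈ -256.20)
p = 18 (p = 6*3 = 18)
O(k, G) = 4 - 18*k (O(k, G) = 4 - k*18 = 4 - 18*k)
Q = 4086936 (Q = -(-476)*8586 = -2*(-2043468) = 4086936)
sqrt(O(r, 547) + Q) = sqrt((4 - 18*(-1281/5)) + 4086936) = sqrt((4 + 23058/5) + 4086936) = sqrt(23078/5 + 4086936) = sqrt(20457758/5) = sqrt(102288790)/5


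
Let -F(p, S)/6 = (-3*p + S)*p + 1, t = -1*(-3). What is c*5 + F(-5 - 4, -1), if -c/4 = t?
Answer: 1338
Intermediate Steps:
t = 3
F(p, S) = -6 - 6*p*(S - 3*p) (F(p, S) = -6*((-3*p + S)*p + 1) = -6*((S - 3*p)*p + 1) = -6*(p*(S - 3*p) + 1) = -6*(1 + p*(S - 3*p)) = -6 - 6*p*(S - 3*p))
c = -12 (c = -4*3 = -12)
c*5 + F(-5 - 4, -1) = -12*5 + (-6 + 18*(-5 - 4)² - 6*(-1)*(-5 - 4)) = -60 + (-6 + 18*(-9)² - 6*(-1)*(-9)) = -60 + (-6 + 18*81 - 54) = -60 + (-6 + 1458 - 54) = -60 + 1398 = 1338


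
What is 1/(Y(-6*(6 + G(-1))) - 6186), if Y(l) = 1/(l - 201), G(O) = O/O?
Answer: -243/1503199 ≈ -0.00016166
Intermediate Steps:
G(O) = 1
Y(l) = 1/(-201 + l)
1/(Y(-6*(6 + G(-1))) - 6186) = 1/(1/(-201 - 6*(6 + 1)) - 6186) = 1/(1/(-201 - 6*7) - 6186) = 1/(1/(-201 - 42) - 6186) = 1/(1/(-243) - 6186) = 1/(-1/243 - 6186) = 1/(-1503199/243) = -243/1503199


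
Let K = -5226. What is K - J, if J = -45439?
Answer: 40213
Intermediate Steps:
K - J = -5226 - 1*(-45439) = -5226 + 45439 = 40213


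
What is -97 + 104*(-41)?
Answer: -4361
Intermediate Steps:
-97 + 104*(-41) = -97 - 4264 = -4361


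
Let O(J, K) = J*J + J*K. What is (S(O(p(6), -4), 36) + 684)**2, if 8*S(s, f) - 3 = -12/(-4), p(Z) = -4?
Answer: 7502121/16 ≈ 4.6888e+5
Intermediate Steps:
O(J, K) = J**2 + J*K
S(s, f) = 3/4 (S(s, f) = 3/8 + (-12/(-4))/8 = 3/8 + (-12*(-1/4))/8 = 3/8 + (1/8)*3 = 3/8 + 3/8 = 3/4)
(S(O(p(6), -4), 36) + 684)**2 = (3/4 + 684)**2 = (2739/4)**2 = 7502121/16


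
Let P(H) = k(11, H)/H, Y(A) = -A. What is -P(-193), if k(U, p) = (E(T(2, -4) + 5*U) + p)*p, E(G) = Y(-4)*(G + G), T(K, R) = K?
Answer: -263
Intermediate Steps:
E(G) = 8*G (E(G) = (-1*(-4))*(G + G) = 4*(2*G) = 8*G)
k(U, p) = p*(16 + p + 40*U) (k(U, p) = (8*(2 + 5*U) + p)*p = ((16 + 40*U) + p)*p = (16 + p + 40*U)*p = p*(16 + p + 40*U))
P(H) = 456 + H (P(H) = (H*(16 + H + 40*11))/H = (H*(16 + H + 440))/H = (H*(456 + H))/H = 456 + H)
-P(-193) = -(456 - 193) = -1*263 = -263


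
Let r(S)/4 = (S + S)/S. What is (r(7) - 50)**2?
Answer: 1764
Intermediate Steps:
r(S) = 8 (r(S) = 4*((S + S)/S) = 4*((2*S)/S) = 4*2 = 8)
(r(7) - 50)**2 = (8 - 50)**2 = (-42)**2 = 1764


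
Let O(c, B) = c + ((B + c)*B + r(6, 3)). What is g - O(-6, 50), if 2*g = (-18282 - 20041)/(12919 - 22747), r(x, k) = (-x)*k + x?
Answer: -42851069/19656 ≈ -2180.1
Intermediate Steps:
r(x, k) = x - k*x (r(x, k) = -k*x + x = x - k*x)
g = 38323/19656 (g = ((-18282 - 20041)/(12919 - 22747))/2 = (-38323/(-9828))/2 = (-38323*(-1/9828))/2 = (½)*(38323/9828) = 38323/19656 ≈ 1.9497)
O(c, B) = -12 + c + B*(B + c) (O(c, B) = c + ((B + c)*B + 6*(1 - 1*3)) = c + (B*(B + c) + 6*(1 - 3)) = c + (B*(B + c) + 6*(-2)) = c + (B*(B + c) - 12) = c + (-12 + B*(B + c)) = -12 + c + B*(B + c))
g - O(-6, 50) = 38323/19656 - (-12 - 6 + 50² + 50*(-6)) = 38323/19656 - (-12 - 6 + 2500 - 300) = 38323/19656 - 1*2182 = 38323/19656 - 2182 = -42851069/19656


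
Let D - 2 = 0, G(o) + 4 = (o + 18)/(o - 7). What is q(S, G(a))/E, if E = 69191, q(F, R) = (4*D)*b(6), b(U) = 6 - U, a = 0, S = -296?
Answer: 0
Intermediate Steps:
G(o) = -4 + (18 + o)/(-7 + o) (G(o) = -4 + (o + 18)/(o - 7) = -4 + (18 + o)/(-7 + o))
D = 2 (D = 2 + 0 = 2)
q(F, R) = 0 (q(F, R) = (4*2)*(6 - 1*6) = 8*(6 - 6) = 8*0 = 0)
q(S, G(a))/E = 0/69191 = 0*(1/69191) = 0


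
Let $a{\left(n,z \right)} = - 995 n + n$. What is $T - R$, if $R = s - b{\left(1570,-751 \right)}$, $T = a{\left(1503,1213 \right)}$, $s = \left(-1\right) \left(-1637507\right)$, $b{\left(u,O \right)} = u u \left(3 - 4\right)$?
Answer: $-5596389$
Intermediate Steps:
$b{\left(u,O \right)} = - u^{2}$ ($b{\left(u,O \right)} = u^{2} \left(3 - 4\right) = u^{2} \left(-1\right) = - u^{2}$)
$s = 1637507$
$a{\left(n,z \right)} = - 994 n$
$T = -1493982$ ($T = \left(-994\right) 1503 = -1493982$)
$R = 4102407$ ($R = 1637507 - - 1570^{2} = 1637507 - \left(-1\right) 2464900 = 1637507 - -2464900 = 1637507 + 2464900 = 4102407$)
$T - R = -1493982 - 4102407 = -5596389$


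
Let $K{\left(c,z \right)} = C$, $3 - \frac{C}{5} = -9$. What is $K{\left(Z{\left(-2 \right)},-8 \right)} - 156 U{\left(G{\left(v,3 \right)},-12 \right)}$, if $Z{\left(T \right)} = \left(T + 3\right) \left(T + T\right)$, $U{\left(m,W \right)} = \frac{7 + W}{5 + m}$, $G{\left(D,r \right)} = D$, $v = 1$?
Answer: $190$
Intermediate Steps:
$C = 60$ ($C = 15 - -45 = 15 + 45 = 60$)
$U{\left(m,W \right)} = \frac{7 + W}{5 + m}$
$Z{\left(T \right)} = 2 T \left(3 + T\right)$ ($Z{\left(T \right)} = \left(3 + T\right) 2 T = 2 T \left(3 + T\right)$)
$K{\left(c,z \right)} = 60$
$K{\left(Z{\left(-2 \right)},-8 \right)} - 156 U{\left(G{\left(v,3 \right)},-12 \right)} = 60 - 156 \frac{7 - 12}{5 + 1} = 60 - 156 \cdot \frac{1}{6} \left(-5\right) = 60 - -130 = 60 + 130 = 190$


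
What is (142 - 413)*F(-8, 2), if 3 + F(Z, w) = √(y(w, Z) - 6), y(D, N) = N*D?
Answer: 813 - 271*I*√22 ≈ 813.0 - 1271.1*I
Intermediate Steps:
y(D, N) = D*N
F(Z, w) = -3 + √(-6 + Z*w) (F(Z, w) = -3 + √(w*Z - 6) = -3 + √(Z*w - 6) = -3 + √(-6 + Z*w))
(142 - 413)*F(-8, 2) = (142 - 413)*(-3 + √(-6 - 8*2)) = -271*(-3 + √(-6 - 16)) = -271*(-3 + √(-22)) = -271*(-3 + I*√22) = 813 - 271*I*√22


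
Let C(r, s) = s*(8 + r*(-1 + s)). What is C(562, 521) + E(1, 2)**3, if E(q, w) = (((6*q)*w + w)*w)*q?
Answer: 152283160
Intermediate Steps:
E(q, w) = q*w*(w + 6*q*w) (E(q, w) = ((6*q*w + w)*w)*q = ((w + 6*q*w)*w)*q = (w*(w + 6*q*w))*q = q*w*(w + 6*q*w))
C(562, 521) + E(1, 2)**3 = 521*(8 - 1*562 + 562*521) + (1*2**2*(1 + 6*1))**3 = 521*(8 - 562 + 292802) + (1*4*(1 + 6))**3 = 521*292248 + (1*4*7)**3 = 152261208 + 28**3 = 152261208 + 21952 = 152283160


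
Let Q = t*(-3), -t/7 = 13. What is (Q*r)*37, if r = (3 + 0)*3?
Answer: 90909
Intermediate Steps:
t = -91 (t = -7*13 = -91)
Q = 273 (Q = -91*(-3) = 273)
r = 9 (r = 3*3 = 9)
(Q*r)*37 = (273*9)*37 = 2457*37 = 90909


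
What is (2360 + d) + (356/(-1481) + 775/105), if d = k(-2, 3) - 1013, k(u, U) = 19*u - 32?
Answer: 39938056/31101 ≈ 1284.1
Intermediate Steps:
k(u, U) = -32 + 19*u
d = -1083 (d = (-32 + 19*(-2)) - 1013 = (-32 - 38) - 1013 = -70 - 1013 = -1083)
(2360 + d) + (356/(-1481) + 775/105) = (2360 - 1083) + (356/(-1481) + 775/105) = 1277 + (356*(-1/1481) + 775*(1/105)) = 1277 + (-356/1481 + 155/21) = 1277 + 222079/31101 = 39938056/31101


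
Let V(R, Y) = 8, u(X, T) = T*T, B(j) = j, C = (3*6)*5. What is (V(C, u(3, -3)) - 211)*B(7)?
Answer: -1421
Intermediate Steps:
C = 90 (C = 18*5 = 90)
u(X, T) = T²
(V(C, u(3, -3)) - 211)*B(7) = (8 - 211)*7 = -203*7 = -1421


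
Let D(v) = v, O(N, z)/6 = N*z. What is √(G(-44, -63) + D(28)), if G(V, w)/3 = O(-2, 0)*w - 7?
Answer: √7 ≈ 2.6458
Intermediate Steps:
O(N, z) = 6*N*z (O(N, z) = 6*(N*z) = 6*N*z)
G(V, w) = -21 (G(V, w) = 3*((6*(-2)*0)*w - 7) = 3*(0*w - 7) = 3*(0 - 7) = 3*(-7) = -21)
√(G(-44, -63) + D(28)) = √(-21 + 28) = √7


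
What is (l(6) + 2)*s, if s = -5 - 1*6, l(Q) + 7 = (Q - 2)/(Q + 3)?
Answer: 451/9 ≈ 50.111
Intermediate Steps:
l(Q) = -7 + (-2 + Q)/(3 + Q) (l(Q) = -7 + (Q - 2)/(Q + 3) = -7 + (-2 + Q)/(3 + Q))
s = -11 (s = -5 - 6 = -11)
(l(6) + 2)*s = ((-23 - 6*6)/(3 + 6) + 2)*(-11) = ((-23 - 36)/9 + 2)*(-11) = ((⅑)*(-59) + 2)*(-11) = (-59/9 + 2)*(-11) = -41/9*(-11) = 451/9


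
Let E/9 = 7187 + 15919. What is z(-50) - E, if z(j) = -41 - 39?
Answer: -208034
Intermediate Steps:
z(j) = -80
E = 207954 (E = 9*(7187 + 15919) = 9*23106 = 207954)
z(-50) - E = -80 - 1*207954 = -80 - 207954 = -208034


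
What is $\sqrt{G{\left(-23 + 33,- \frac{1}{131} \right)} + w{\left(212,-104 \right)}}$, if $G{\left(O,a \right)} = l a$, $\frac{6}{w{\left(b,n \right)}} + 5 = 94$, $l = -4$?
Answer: $\frac{\sqrt{13314578}}{11659} \approx 0.31297$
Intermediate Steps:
$w{\left(b,n \right)} = \frac{6}{89}$ ($w{\left(b,n \right)} = \frac{6}{-5 + 94} = \frac{6}{89}$)
$G{\left(O,a \right)} = - 4 a$
$\sqrt{G{\left(-23 + 33,- \frac{1}{131} \right)} + w{\left(212,-104 \right)}} = \sqrt{- 4 \left(- \frac{1}{131}\right) + \frac{6}{89}} = \sqrt{- 4 \left(\left(-1\right) \frac{1}{131}\right) + \frac{6}{89}} = \sqrt{\left(-4\right) \left(- \frac{1}{131}\right) + \frac{6}{89}} = \sqrt{\frac{4}{131} + \frac{6}{89}} = \sqrt{\frac{1142}{11659}} = \frac{\sqrt{13314578}}{11659}$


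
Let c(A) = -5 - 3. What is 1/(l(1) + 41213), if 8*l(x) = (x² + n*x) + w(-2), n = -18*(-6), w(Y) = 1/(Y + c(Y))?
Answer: 80/3298129 ≈ 2.4256e-5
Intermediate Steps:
c(A) = -8
w(Y) = 1/(-8 + Y) (w(Y) = 1/(Y - 8) = 1/(-8 + Y))
n = 108
l(x) = -1/80 + x²/8 + 27*x/2 (l(x) = ((x² + 108*x) + 1/(-8 - 2))/8 = ((x² + 108*x) + 1/(-10))/8 = ((x² + 108*x) - ⅒)/8 = (-⅒ + x² + 108*x)/8 = -1/80 + x²/8 + 27*x/2)
1/(l(1) + 41213) = 1/((-1/80 + (⅛)*1² + (27/2)*1) + 41213) = 1/((-1/80 + (⅛)*1 + 27/2) + 41213) = 1/((-1/80 + ⅛ + 27/2) + 41213) = 1/(1089/80 + 41213) = 1/(3298129/80) = 80/3298129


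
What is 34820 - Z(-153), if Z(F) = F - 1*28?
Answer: 35001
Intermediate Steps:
Z(F) = -28 + F (Z(F) = F - 28 = -28 + F)
34820 - Z(-153) = 34820 - (-28 - 153) = 34820 - 1*(-181) = 34820 + 181 = 35001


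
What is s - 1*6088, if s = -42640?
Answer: -48728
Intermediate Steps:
s - 1*6088 = -42640 - 1*6088 = -42640 - 6088 = -48728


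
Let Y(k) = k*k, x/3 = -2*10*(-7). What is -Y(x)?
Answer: -176400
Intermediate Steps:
x = 420 (x = 3*(-2*10*(-7)) = 3*(-20*(-7)) = 3*140 = 420)
Y(k) = k²
-Y(x) = -1*420² = -1*176400 = -176400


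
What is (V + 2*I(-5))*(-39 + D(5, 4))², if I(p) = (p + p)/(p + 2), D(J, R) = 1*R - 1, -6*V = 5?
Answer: 7560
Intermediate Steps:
V = -⅚ (V = -⅙*5 = -⅚ ≈ -0.83333)
D(J, R) = -1 + R (D(J, R) = R - 1 = -1 + R)
I(p) = 2*p/(2 + p) (I(p) = (2*p)/(2 + p) = 2*p/(2 + p))
(V + 2*I(-5))*(-39 + D(5, 4))² = (-⅚ + 2*(2*(-5)/(2 - 5)))*(-39 + (-1 + 4))² = (-⅚ + 2*(2*(-5)/(-3)))*(-39 + 3)² = (-⅚ + 2*(2*(-5)*(-⅓)))*(-36)² = (-⅚ + 2*(10/3))*1296 = (-⅚ + 20/3)*1296 = (35/6)*1296 = 7560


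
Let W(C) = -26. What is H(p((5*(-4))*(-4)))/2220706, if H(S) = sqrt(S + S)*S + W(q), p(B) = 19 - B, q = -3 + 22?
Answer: -13/1110353 - 61*I*sqrt(122)/2220706 ≈ -1.1708e-5 - 0.0003034*I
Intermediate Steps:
q = 19
H(S) = -26 + sqrt(2)*S**(3/2) (H(S) = sqrt(S + S)*S - 26 = sqrt(2*S)*S - 26 = (sqrt(2)*sqrt(S))*S - 26 = sqrt(2)*S**(3/2) - 26 = -26 + sqrt(2)*S**(3/2))
H(p((5*(-4))*(-4)))/2220706 = (-26 + sqrt(2)*(19 - 5*(-4)*(-4))**(3/2))/2220706 = (-26 + sqrt(2)*(19 - (-20)*(-4))**(3/2))*(1/2220706) = (-26 + sqrt(2)*(19 - 1*80)**(3/2))*(1/2220706) = (-26 + sqrt(2)*(19 - 80)**(3/2))*(1/2220706) = (-26 + sqrt(2)*(-61)**(3/2))*(1/2220706) = (-26 + sqrt(2)*(-61*I*sqrt(61)))*(1/2220706) = (-26 - 61*I*sqrt(122))*(1/2220706) = -13/1110353 - 61*I*sqrt(122)/2220706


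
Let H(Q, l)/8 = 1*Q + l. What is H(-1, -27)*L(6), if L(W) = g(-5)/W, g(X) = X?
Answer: 560/3 ≈ 186.67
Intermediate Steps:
H(Q, l) = 8*Q + 8*l (H(Q, l) = 8*(1*Q + l) = 8*(Q + l) = 8*Q + 8*l)
L(W) = -5/W
H(-1, -27)*L(6) = (8*(-1) + 8*(-27))*(-5/6) = (-8 - 216)*(-5*1/6) = -224*(-5/6) = 560/3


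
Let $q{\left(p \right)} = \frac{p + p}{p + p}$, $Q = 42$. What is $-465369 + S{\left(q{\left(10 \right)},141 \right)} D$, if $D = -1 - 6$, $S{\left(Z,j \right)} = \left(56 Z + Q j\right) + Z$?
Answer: $-507222$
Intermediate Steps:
$q{\left(p \right)} = 1$ ($q{\left(p \right)} = \frac{2 p}{2 p} = 2 p \frac{1}{2 p} = 1$)
$S{\left(Z,j \right)} = 42 j + 57 Z$ ($S{\left(Z,j \right)} = \left(56 Z + 42 j\right) + Z = \left(42 j + 56 Z\right) + Z = 42 j + 57 Z$)
$D = -7$ ($D = -1 - 6 = -7$)
$-465369 + S{\left(q{\left(10 \right)},141 \right)} D = -465369 + \left(42 \cdot 141 + 57 \cdot 1\right) \left(-7\right) = -465369 + \left(5922 + 57\right) \left(-7\right) = -465369 + 5979 \left(-7\right) = -465369 - 41853 = -507222$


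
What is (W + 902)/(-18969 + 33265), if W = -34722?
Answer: -8455/3574 ≈ -2.3657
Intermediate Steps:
(W + 902)/(-18969 + 33265) = (-34722 + 902)/(-18969 + 33265) = -33820/14296 = -33820*1/14296 = -8455/3574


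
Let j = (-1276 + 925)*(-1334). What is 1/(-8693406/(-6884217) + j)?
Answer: 254971/119386413192 ≈ 2.1357e-6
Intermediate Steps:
j = 468234 (j = -351*(-1334) = 468234)
1/(-8693406/(-6884217) + j) = 1/(-8693406/(-6884217) + 468234) = 1/(-8693406*(-1/6884217) + 468234) = 1/(321978/254971 + 468234) = 1/(119386413192/254971) = 254971/119386413192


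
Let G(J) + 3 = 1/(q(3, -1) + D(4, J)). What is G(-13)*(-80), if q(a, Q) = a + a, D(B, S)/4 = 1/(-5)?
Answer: 2920/13 ≈ 224.62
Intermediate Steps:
D(B, S) = -⅘ (D(B, S) = 4/(-5) = 4*(-⅕) = -⅘)
q(a, Q) = 2*a
G(J) = -73/26 (G(J) = -3 + 1/(2*3 - ⅘) = -3 + 1/(6 - ⅘) = -3 + 1/(26/5) = -3 + 5/26 = -73/26)
G(-13)*(-80) = -73/26*(-80) = 2920/13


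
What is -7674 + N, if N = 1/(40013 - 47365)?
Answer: -56419249/7352 ≈ -7674.0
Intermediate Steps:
N = -1/7352 (N = 1/(-7352) = -1/7352 ≈ -0.00013602)
-7674 + N = -7674 - 1/7352 = -56419249/7352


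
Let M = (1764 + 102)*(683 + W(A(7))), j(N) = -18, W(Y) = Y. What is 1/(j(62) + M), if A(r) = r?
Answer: 1/1287522 ≈ 7.7669e-7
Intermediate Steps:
M = 1287540 (M = (1764 + 102)*(683 + 7) = 1866*690 = 1287540)
1/(j(62) + M) = 1/(-18 + 1287540) = 1/1287522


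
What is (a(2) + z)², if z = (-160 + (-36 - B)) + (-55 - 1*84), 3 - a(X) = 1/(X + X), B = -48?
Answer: 1292769/16 ≈ 80798.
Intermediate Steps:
a(X) = 3 - 1/(2*X) (a(X) = 3 - 1/(X + X) = 3 - 1/(2*X))
z = -287 (z = (-160 + (-36 - 1*(-48))) + (-55 - 1*84) = (-160 + (-36 + 48)) + (-55 - 84) = (-160 + 12) - 139 = -148 - 139 = -287)
(a(2) + z)² = ((3 - ½/2) - 287)² = ((3 - ½*½) - 287)² = ((3 - ¼) - 287)² = (11/4 - 287)² = (-1137/4)² = 1292769/16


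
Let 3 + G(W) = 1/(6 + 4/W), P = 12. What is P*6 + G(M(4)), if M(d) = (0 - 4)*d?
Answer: 1591/23 ≈ 69.174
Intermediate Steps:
M(d) = -4*d
G(W) = -3 + 1/(6 + 4/W)
P*6 + G(M(4)) = 12*6 + (-12 - (-68)*4)/(2*(2 + 3*(-4*4))) = 72 + (-12 - 17*(-16))/(2*(2 + 3*(-16))) = 72 + (-12 + 272)/(2*(2 - 48)) = 72 + (½)*260/(-46) = 72 + (½)*(-1/46)*260 = 72 - 65/23 = 1591/23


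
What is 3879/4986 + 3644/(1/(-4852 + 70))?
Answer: -9653786401/554 ≈ -1.7426e+7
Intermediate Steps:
3879/4986 + 3644/(1/(-4852 + 70)) = 3879*(1/4986) + 3644/(1/(-4782)) = 431/554 + 3644/(-1/4782) = 431/554 + 3644*(-4782) = 431/554 - 17425608 = -9653786401/554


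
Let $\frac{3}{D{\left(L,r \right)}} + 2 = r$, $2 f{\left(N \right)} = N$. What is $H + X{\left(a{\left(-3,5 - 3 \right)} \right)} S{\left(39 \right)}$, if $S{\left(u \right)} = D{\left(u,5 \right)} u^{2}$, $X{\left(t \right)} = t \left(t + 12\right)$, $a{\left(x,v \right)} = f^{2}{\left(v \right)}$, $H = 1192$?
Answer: $20965$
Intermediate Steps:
$f{\left(N \right)} = \frac{N}{2}$
$D{\left(L,r \right)} = \frac{3}{-2 + r}$
$a{\left(x,v \right)} = \frac{v^{2}}{4}$ ($a{\left(x,v \right)} = \left(\frac{v}{2}\right)^{2} = \frac{v^{2}}{4}$)
$X{\left(t \right)} = t \left(12 + t\right)$
$S{\left(u \right)} = u^{2}$ ($S{\left(u \right)} = \frac{3}{-2 + 5} u^{2} = \frac{3}{3} u^{2} = 3 \cdot \frac{1}{3} u^{2} = 1 u^{2} = u^{2}$)
$H + X{\left(a{\left(-3,5 - 3 \right)} \right)} S{\left(39 \right)} = 1192 + \frac{\left(5 - 3\right)^{2}}{4} \left(12 + \frac{\left(5 - 3\right)^{2}}{4}\right) 39^{2} = 1192 + \frac{\left(5 - 3\right)^{2}}{4} \left(12 + \frac{\left(5 - 3\right)^{2}}{4}\right) 1521 = 1192 + \frac{2^{2}}{4} \left(12 + \frac{2^{2}}{4}\right) 1521 = 1192 + \frac{1}{4} \cdot 4 \left(12 + \frac{1}{4} \cdot 4\right) 1521 = 1192 + 1 \left(12 + 1\right) 1521 = 1192 + 1 \cdot 13 \cdot 1521 = 1192 + 13 \cdot 1521 = 1192 + 19773 = 20965$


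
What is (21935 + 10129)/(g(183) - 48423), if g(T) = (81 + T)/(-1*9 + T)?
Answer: -929856/1404223 ≈ -0.66219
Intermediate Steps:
g(T) = (81 + T)/(-9 + T)
(21935 + 10129)/(g(183) - 48423) = (21935 + 10129)/((81 + 183)/(-9 + 183) - 48423) = 32064/(264/174 - 48423) = 32064/((1/174)*264 - 48423) = 32064/(44/29 - 48423) = 32064/(-1404223/29) = 32064*(-29/1404223) = -929856/1404223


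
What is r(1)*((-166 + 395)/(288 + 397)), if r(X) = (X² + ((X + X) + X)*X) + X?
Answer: 229/137 ≈ 1.6715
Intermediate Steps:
r(X) = X + 4*X² (r(X) = (X² + (2*X + X)*X) + X = (X² + (3*X)*X) + X = (X² + 3*X²) + X = 4*X² + X = X + 4*X²)
r(1)*((-166 + 395)/(288 + 397)) = (1*(1 + 4*1))*((-166 + 395)/(288 + 397)) = (1*(1 + 4))*(229/685) = (1*5)*(229*(1/685)) = 5*(229/685) = 229/137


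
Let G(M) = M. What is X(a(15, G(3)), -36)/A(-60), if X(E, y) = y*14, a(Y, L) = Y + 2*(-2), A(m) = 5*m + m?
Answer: 7/5 ≈ 1.4000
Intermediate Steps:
A(m) = 6*m
a(Y, L) = -4 + Y (a(Y, L) = Y - 4 = -4 + Y)
X(E, y) = 14*y
X(a(15, G(3)), -36)/A(-60) = (14*(-36))/((6*(-60))) = -504/(-360) = -504*(-1/360) = 7/5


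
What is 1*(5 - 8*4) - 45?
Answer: -72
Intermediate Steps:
1*(5 - 8*4) - 45 = 1*(5 - 4*8) - 45 = 1*(5 - 32) - 45 = 1*(-27) - 45 = -27 - 45 = -72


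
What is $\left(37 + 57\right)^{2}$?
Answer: $8836$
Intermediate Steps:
$\left(37 + 57\right)^{2} = 94^{2} = 8836$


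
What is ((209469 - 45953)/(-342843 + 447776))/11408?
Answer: 40879/299268916 ≈ 0.00013660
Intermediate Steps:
((209469 - 45953)/(-342843 + 447776))/11408 = (163516/104933)*(1/11408) = 40879/299268916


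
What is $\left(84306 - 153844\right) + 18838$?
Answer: $-50700$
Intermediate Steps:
$\left(84306 - 153844\right) + 18838 = -69538 + 18838 = -50700$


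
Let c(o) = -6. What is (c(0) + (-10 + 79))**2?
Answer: 3969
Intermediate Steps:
(c(0) + (-10 + 79))**2 = (-6 + (-10 + 79))**2 = (-6 + 69)**2 = 63**2 = 3969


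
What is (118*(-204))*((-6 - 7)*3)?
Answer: 938808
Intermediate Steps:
(118*(-204))*((-6 - 7)*3) = -(-312936)*3 = -24072*(-39) = 938808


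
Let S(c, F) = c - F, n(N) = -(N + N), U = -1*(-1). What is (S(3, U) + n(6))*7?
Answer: -70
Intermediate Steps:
U = 1
n(N) = -2*N
(S(3, U) + n(6))*7 = ((3 - 1*1) - 2*6)*7 = ((3 - 1) - 12)*7 = (2 - 12)*7 = -10*7 = -70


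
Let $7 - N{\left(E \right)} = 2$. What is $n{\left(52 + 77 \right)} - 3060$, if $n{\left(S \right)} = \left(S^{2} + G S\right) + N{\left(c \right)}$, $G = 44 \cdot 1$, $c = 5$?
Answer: $19262$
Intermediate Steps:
$N{\left(E \right)} = 5$ ($N{\left(E \right)} = 7 - 2 = 5$)
$G = 44$
$n{\left(S \right)} = 5 + S^{2} + 44 S$ ($n{\left(S \right)} = \left(S^{2} + 44 S\right) + 5 = 5 + S^{2} + 44 S$)
$n{\left(52 + 77 \right)} - 3060 = \left(5 + \left(52 + 77\right)^{2} + 44 \left(52 + 77\right)\right) - 3060 = \left(5 + 129^{2} + 44 \cdot 129\right) - 3060 = \left(5 + 16641 + 5676\right) - 3060 = 22322 - 3060 = 19262$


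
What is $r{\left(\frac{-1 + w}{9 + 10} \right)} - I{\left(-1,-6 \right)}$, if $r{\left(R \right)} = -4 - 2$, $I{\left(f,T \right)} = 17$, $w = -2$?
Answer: $-23$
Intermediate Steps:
$r{\left(R \right)} = -6$ ($r{\left(R \right)} = -4 - 2 = -6$)
$r{\left(\frac{-1 + w}{9 + 10} \right)} - I{\left(-1,-6 \right)} = -6 - 17 = -23$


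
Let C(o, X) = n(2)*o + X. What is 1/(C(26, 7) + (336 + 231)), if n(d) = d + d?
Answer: 1/678 ≈ 0.0014749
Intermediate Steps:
n(d) = 2*d
C(o, X) = X + 4*o (C(o, X) = (2*2)*o + X = 4*o + X = X + 4*o)
1/(C(26, 7) + (336 + 231)) = 1/((7 + 4*26) + (336 + 231)) = 1/((7 + 104) + 567) = 1/(111 + 567) = 1/678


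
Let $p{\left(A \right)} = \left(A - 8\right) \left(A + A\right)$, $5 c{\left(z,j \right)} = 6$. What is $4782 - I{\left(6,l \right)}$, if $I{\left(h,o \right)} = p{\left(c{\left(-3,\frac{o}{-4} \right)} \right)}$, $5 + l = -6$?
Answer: $\frac{119958}{25} \approx 4798.3$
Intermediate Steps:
$l = -11$ ($l = -5 - 6 = -11$)
$c{\left(z,j \right)} = \frac{6}{5}$ ($c{\left(z,j \right)} = \frac{1}{5} \cdot 6 = \frac{6}{5}$)
$p{\left(A \right)} = 2 A \left(-8 + A\right)$ ($p{\left(A \right)} = \left(-8 + A\right) 2 A = 2 A \left(-8 + A\right)$)
$I{\left(h,o \right)} = - \frac{408}{25}$ ($I{\left(h,o \right)} = 2 \cdot \frac{6}{5} \left(-8 + \frac{6}{5}\right) = 2 \cdot \frac{6}{5} \left(- \frac{34}{5}\right) = - \frac{408}{25}$)
$4782 - I{\left(6,l \right)} = 4782 - - \frac{408}{25} = 4782 + \frac{408}{25} = \frac{119958}{25}$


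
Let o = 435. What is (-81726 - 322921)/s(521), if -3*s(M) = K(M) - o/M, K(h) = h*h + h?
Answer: 210821087/47230589 ≈ 4.4637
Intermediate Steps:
K(h) = h + h² (K(h) = h² + h = h + h²)
s(M) = 145/M - M*(1 + M)/3 (s(M) = -(M*(1 + M) - 435/M)/3 = -(-435/M + M*(1 + M))/3 = 145/M - M*(1 + M)/3)
(-81726 - 322921)/s(521) = (-81726 - 322921)/(((⅓)*(435 - 1*521² - 1*521³)/521)) = -404647*1563/(435 - 1*271441 - 1*141420761) = -404647*1563/(435 - 271441 - 141420761) = -404647/((⅓)*(1/521)*(-141691767)) = -404647/(-47230589/521) = -404647*(-521/47230589) = 210821087/47230589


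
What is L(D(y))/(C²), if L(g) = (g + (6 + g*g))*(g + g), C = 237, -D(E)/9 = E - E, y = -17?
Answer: 0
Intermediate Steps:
D(E) = 0 (D(E) = -9*(E - E) = -9*0 = 0)
L(g) = 2*g*(6 + g + g²) (L(g) = (g + (6 + g²))*(2*g) = (6 + g + g²)*(2*g) = 2*g*(6 + g + g²))
L(D(y))/(C²) = (2*0*(6 + 0 + 0²))/(237²) = (2*0*(6 + 0 + 0))/56169 = (2*0*6)*(1/56169) = 0*(1/56169) = 0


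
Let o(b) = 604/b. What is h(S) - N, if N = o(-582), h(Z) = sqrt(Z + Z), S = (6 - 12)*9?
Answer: 302/291 + 6*I*sqrt(3) ≈ 1.0378 + 10.392*I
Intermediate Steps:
S = -54 (S = -6*9 = -54)
h(Z) = sqrt(2)*sqrt(Z) (h(Z) = sqrt(2*Z) = sqrt(2)*sqrt(Z))
N = -302/291 (N = 604/(-582) = 604*(-1/582) = -302/291 ≈ -1.0378)
h(S) - N = sqrt(2)*sqrt(-54) - 1*(-302/291) = sqrt(2)*(3*I*sqrt(6)) + 302/291 = 6*I*sqrt(3) + 302/291 = 302/291 + 6*I*sqrt(3)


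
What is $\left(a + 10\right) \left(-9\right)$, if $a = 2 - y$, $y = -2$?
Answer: $-126$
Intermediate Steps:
$a = 4$ ($a = 2 - -2 = 2 + 2 = 4$)
$\left(a + 10\right) \left(-9\right) = \left(4 + 10\right) \left(-9\right) = 14 \left(-9\right) = -126$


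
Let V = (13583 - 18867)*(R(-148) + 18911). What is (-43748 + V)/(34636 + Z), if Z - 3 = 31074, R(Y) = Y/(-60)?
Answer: -1499737588/985695 ≈ -1521.5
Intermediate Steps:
R(Y) = -Y/60 (R(Y) = Y*(-1/60) = -Y/60)
Z = 31077 (Z = 3 + 31074 = 31077)
V = -1499081368/15 (V = (13583 - 18867)*(-1/60*(-148) + 18911) = -5284*(37/15 + 18911) = -5284*283702/15 = -1499081368/15 ≈ -9.9939e+7)
(-43748 + V)/(34636 + Z) = (-43748 - 1499081368/15)/(34636 + 31077) = -1499737588/15/65713 = -1499737588/15*1/65713 = -1499737588/985695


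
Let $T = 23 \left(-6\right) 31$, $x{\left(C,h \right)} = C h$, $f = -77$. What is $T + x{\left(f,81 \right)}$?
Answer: $-10515$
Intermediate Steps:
$T = -4278$ ($T = \left(-138\right) 31 = -4278$)
$T + x{\left(f,81 \right)} = -4278 - 6237 = -10515$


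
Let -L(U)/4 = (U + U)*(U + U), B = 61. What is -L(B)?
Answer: 59536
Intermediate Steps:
L(U) = -16*U² (L(U) = -4*(U + U)*(U + U) = -4*2*U*2*U = -16*U²)
-L(B) = -(-16)*61² = -(-16)*3721 = -1*(-59536) = 59536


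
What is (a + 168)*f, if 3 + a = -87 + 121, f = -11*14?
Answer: -30646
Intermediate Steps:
f = -154
a = 31 (a = -3 + (-87 + 121) = -3 + 34 = 31)
(a + 168)*f = (31 + 168)*(-154) = 199*(-154) = -30646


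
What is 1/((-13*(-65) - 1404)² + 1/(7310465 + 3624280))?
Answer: 10934745/3416900052346 ≈ 3.2002e-6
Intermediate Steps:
1/((-13*(-65) - 1404)² + 1/(7310465 + 3624280)) = 1/((845 - 1404)² + 1/10934745) = 1/((-559)² + 1/10934745) = 1/(312481 + 1/10934745) = 1/(3416900052346/10934745) = 10934745/3416900052346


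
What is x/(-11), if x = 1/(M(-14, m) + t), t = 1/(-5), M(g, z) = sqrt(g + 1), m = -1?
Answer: 5/3586 + 25*I*sqrt(13)/3586 ≈ 0.0013943 + 0.025136*I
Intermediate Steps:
M(g, z) = sqrt(1 + g)
t = -1/5 ≈ -0.20000
x = 1/(-1/5 + I*sqrt(13)) (x = 1/(sqrt(1 - 14) - 1/5) = 1/(sqrt(-13) - 1/5) = 1/(I*sqrt(13) - 1/5) = 1/(-1/5 + I*sqrt(13)) ≈ -0.015337 - 0.2765*I)
x/(-11) = (-5/326 - 25*I*sqrt(13)/326)/(-11) = (-5/326 - 25*I*sqrt(13)/326)*(-1/11) = 5/3586 + 25*I*sqrt(13)/3586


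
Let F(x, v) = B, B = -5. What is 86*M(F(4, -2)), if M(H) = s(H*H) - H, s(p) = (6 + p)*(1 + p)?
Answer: 69746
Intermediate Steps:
F(x, v) = -5
s(p) = (1 + p)*(6 + p)
M(H) = 6 + H⁴ - H + 7*H² (M(H) = (6 + (H*H)² + 7*(H*H)) - H = (6 + (H²)² + 7*H²) - H = (6 + H⁴ + 7*H²) - H = 6 + H⁴ - H + 7*H²)
86*M(F(4, -2)) = 86*(6 + (-5)⁴ - 1*(-5) + 7*(-5)²) = 86*(6 + 625 + 5 + 7*25) = 86*(6 + 625 + 5 + 175) = 86*811 = 69746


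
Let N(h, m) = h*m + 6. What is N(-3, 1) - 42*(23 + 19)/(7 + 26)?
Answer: -555/11 ≈ -50.455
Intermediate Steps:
N(h, m) = 6 + h*m
N(-3, 1) - 42*(23 + 19)/(7 + 26) = (6 - 3*1) - 42*(23 + 19)/(7 + 26) = (6 - 3) - 1764/33 = 3 - 1764/33 = 3 - 42*14/11 = 3 - 588/11 = -555/11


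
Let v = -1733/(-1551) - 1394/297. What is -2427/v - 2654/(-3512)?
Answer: 59556878875/87661276 ≈ 679.40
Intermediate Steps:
v = -49921/13959 (v = -1733*(-1/1551) - 1394*1/297 = 1733/1551 - 1394/297 = -49921/13959 ≈ -3.5763)
-2427/v - 2654/(-3512) = -2427/(-49921/13959) - 2654/(-3512) = -2427*(-13959/49921) - 2654*(-1/3512) = 33878493/49921 + 1327/1756 = 59556878875/87661276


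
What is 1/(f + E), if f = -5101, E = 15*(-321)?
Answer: -1/9916 ≈ -0.00010085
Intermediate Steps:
E = -4815
1/(f + E) = 1/(-5101 - 4815) = 1/(-9916) = -1/9916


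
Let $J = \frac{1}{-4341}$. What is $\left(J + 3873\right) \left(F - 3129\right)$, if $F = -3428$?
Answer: $- \frac{110240821444}{4341} \approx -2.5395 \cdot 10^{7}$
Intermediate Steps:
$J = - \frac{1}{4341} \approx -0.00023036$
$\left(J + 3873\right) \left(F - 3129\right) = \left(- \frac{1}{4341} + 3873\right) \left(-3428 - 3129\right) = \frac{16812692}{4341} \left(-6557\right) = - \frac{110240821444}{4341}$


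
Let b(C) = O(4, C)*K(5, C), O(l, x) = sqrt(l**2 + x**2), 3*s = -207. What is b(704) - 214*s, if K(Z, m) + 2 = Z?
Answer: 14766 + 12*sqrt(30977) ≈ 16878.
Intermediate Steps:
s = -69 (s = (1/3)*(-207) = -69)
K(Z, m) = -2 + Z
b(C) = 3*sqrt(16 + C**2) (b(C) = sqrt(4**2 + C**2)*(-2 + 5) = sqrt(16 + C**2)*3 = 3*sqrt(16 + C**2))
b(704) - 214*s = 3*sqrt(16 + 704**2) - 214*(-69) = 3*sqrt(16 + 495616) + 14766 = 3*sqrt(495632) + 14766 = 3*(4*sqrt(30977)) + 14766 = 12*sqrt(30977) + 14766 = 14766 + 12*sqrt(30977)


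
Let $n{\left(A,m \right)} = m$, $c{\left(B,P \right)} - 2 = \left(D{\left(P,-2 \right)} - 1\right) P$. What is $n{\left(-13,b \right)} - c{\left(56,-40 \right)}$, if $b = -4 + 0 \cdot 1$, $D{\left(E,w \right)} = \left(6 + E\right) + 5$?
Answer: $-1206$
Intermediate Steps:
$D{\left(E,w \right)} = 11 + E$
$c{\left(B,P \right)} = 2 + P \left(10 + P\right)$ ($c{\left(B,P \right)} = 2 + \left(\left(11 + P\right) - 1\right) P = 2 + \left(10 + P\right) P = 2 + P \left(10 + P\right)$)
$b = -4$ ($b = -4 + 0 = -4$)
$n{\left(-13,b \right)} - c{\left(56,-40 \right)} = -4 - \left(2 - -40 - 40 \left(11 - 40\right)\right) = -4 - \left(2 + 40 - -1160\right) = -4 - \left(2 + 40 + 1160\right) = -4 - 1202 = -1206$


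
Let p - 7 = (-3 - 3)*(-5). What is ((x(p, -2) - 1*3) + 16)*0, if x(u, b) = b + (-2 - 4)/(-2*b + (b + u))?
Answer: 0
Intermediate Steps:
p = 37 (p = 7 + (-3 - 3)*(-5) = 7 - 6*(-5) = 7 + 30 = 37)
x(u, b) = b - 6/(u - b)
((x(p, -2) - 1*3) + 16)*0 = (((6 + (-2)² - 1*(-2)*37)/(-2 - 1*37) - 1*3) + 16)*0 = (((6 + 4 + 74)/(-2 - 37) - 3) + 16)*0 = ((84/(-39) - 3) + 16)*0 = ((-1/39*84 - 3) + 16)*0 = ((-28/13 - 3) + 16)*0 = (-67/13 + 16)*0 = (141/13)*0 = 0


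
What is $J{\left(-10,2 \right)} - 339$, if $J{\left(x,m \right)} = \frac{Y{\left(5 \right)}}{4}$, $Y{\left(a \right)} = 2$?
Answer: $- \frac{677}{2} \approx -338.5$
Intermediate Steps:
$J{\left(x,m \right)} = \frac{1}{2}$ ($J{\left(x,m \right)} = \frac{2}{4} = 2 \cdot \frac{1}{4} = \frac{1}{2}$)
$J{\left(-10,2 \right)} - 339 = \frac{1}{2} - 339 = - \frac{677}{2}$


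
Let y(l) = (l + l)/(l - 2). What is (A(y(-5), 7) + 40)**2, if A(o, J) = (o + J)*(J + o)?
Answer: 29604481/2401 ≈ 12330.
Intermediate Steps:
y(l) = 2*l/(-2 + l) (y(l) = (2*l)/(-2 + l) = 2*l/(-2 + l))
A(o, J) = (J + o)**2 (A(o, J) = (J + o)*(J + o) = (J + o)**2)
(A(y(-5), 7) + 40)**2 = ((7 + 2*(-5)/(-2 - 5))**2 + 40)**2 = ((7 + 2*(-5)/(-7))**2 + 40)**2 = ((7 + 2*(-5)*(-1/7))**2 + 40)**2 = ((7 + 10/7)**2 + 40)**2 = ((59/7)**2 + 40)**2 = (3481/49 + 40)**2 = (5441/49)**2 = 29604481/2401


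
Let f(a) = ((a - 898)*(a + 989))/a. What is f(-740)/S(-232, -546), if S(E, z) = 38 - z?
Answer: 203931/216080 ≈ 0.94378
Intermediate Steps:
f(a) = (-898 + a)*(989 + a)/a (f(a) = ((-898 + a)*(989 + a))/a = (-898 + a)*(989 + a)/a)
f(-740)/S(-232, -546) = (91 - 740 - 888122/(-740))/(38 - 1*(-546)) = (91 - 740 - 888122*(-1/740))/(38 + 546) = (91 - 740 + 444061/370)/584 = (203931/370)*(1/584) = 203931/216080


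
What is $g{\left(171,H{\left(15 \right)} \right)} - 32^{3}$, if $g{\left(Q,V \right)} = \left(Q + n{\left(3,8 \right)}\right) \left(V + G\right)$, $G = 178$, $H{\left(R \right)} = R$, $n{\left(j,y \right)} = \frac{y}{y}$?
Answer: $428$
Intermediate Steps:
$n{\left(j,y \right)} = 1$
$g{\left(Q,V \right)} = \left(1 + Q\right) \left(178 + V\right)$ ($g{\left(Q,V \right)} = \left(Q + 1\right) \left(V + 178\right) = \left(1 + Q\right) \left(178 + V\right)$)
$g{\left(171,H{\left(15 \right)} \right)} - 32^{3} = \left(178 + 15 + 178 \cdot 171 + 171 \cdot 15\right) - 32^{3} = \left(178 + 15 + 30438 + 2565\right) - 32768 = 33196 - 32768 = 428$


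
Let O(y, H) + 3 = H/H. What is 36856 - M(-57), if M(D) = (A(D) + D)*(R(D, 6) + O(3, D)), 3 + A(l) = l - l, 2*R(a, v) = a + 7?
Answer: 35236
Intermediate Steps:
R(a, v) = 7/2 + a/2 (R(a, v) = (a + 7)/2 = (7 + a)/2 = 7/2 + a/2)
A(l) = -3 (A(l) = -3 + (l - l) = -3 + 0 = -3)
O(y, H) = -2 (O(y, H) = -3 + H/H = -3 + 1 = -2)
M(D) = (-3 + D)*(3/2 + D/2) (M(D) = (-3 + D)*((7/2 + D/2) - 2) = (-3 + D)*(3/2 + D/2))
36856 - M(-57) = 36856 - (-9/2 + (1/2)*(-57)**2) = 36856 - (-9/2 + (1/2)*3249) = 36856 - (-9/2 + 3249/2) = 36856 - 1*1620 = 36856 - 1620 = 35236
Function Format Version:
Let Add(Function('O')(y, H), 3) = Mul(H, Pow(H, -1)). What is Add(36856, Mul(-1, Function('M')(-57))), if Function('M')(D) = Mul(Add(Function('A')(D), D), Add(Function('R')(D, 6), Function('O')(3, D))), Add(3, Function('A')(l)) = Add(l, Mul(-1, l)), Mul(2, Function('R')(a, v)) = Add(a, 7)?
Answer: 35236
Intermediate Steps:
Function('R')(a, v) = Add(Rational(7, 2), Mul(Rational(1, 2), a)) (Function('R')(a, v) = Mul(Rational(1, 2), Add(a, 7)) = Mul(Rational(1, 2), Add(7, a)) = Add(Rational(7, 2), Mul(Rational(1, 2), a)))
Function('A')(l) = -3 (Function('A')(l) = Add(-3, Add(l, Mul(-1, l))) = Add(-3, 0) = -3)
Function('O')(y, H) = -2 (Function('O')(y, H) = Add(-3, Mul(H, Pow(H, -1))) = Add(-3, 1) = -2)
Function('M')(D) = Mul(Add(-3, D), Add(Rational(3, 2), Mul(Rational(1, 2), D))) (Function('M')(D) = Mul(Add(-3, D), Add(Add(Rational(7, 2), Mul(Rational(1, 2), D)), -2)) = Mul(Add(-3, D), Add(Rational(3, 2), Mul(Rational(1, 2), D))))
Add(36856, Mul(-1, Function('M')(-57))) = Add(36856, Mul(-1, Add(Rational(-9, 2), Mul(Rational(1, 2), Pow(-57, 2))))) = Add(36856, Mul(-1, Add(Rational(-9, 2), Mul(Rational(1, 2), 3249)))) = Add(36856, Mul(-1, Add(Rational(-9, 2), Rational(3249, 2)))) = Add(36856, Mul(-1, 1620)) = Add(36856, -1620) = 35236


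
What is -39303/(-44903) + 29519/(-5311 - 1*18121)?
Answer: -404543761/1052167096 ≈ -0.38449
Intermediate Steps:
-39303/(-44903) + 29519/(-5311 - 1*18121) = -39303*(-1/44903) + 29519/(-5311 - 18121) = 39303/44903 + 29519/(-23432) = 39303/44903 + 29519*(-1/23432) = 39303/44903 - 29519/23432 = -404543761/1052167096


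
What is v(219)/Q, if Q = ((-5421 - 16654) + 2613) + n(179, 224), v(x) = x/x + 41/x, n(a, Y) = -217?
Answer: -260/4309701 ≈ -6.0329e-5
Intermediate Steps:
v(x) = 1 + 41/x
Q = -19679 (Q = ((-5421 - 16654) + 2613) - 217 = (-22075 + 2613) - 217 = -19462 - 217 = -19679)
v(219)/Q = ((41 + 219)/219)/(-19679) = ((1/219)*260)*(-1/19679) = (260/219)*(-1/19679) = -260/4309701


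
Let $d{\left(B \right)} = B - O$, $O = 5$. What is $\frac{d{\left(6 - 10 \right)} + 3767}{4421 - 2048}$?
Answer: $\frac{3758}{2373} \approx 1.5836$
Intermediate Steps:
$d{\left(B \right)} = -5 + B$ ($d{\left(B \right)} = B - 5 = -5 + B$)
$\frac{d{\left(6 - 10 \right)} + 3767}{4421 - 2048} = \frac{\left(-5 + \left(6 - 10\right)\right) + 3767}{4421 - 2048} = \frac{\left(-5 + \left(6 - 10\right)\right) + 3767}{2373} = \left(\left(-5 - 4\right) + 3767\right) \frac{1}{2373} = \left(-9 + 3767\right) \frac{1}{2373} = 3758 \cdot \frac{1}{2373} = \frac{3758}{2373}$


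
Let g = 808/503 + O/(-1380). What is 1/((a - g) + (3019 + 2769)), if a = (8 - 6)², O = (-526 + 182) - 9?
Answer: 694140/4019166281 ≈ 0.00017271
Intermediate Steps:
O = -353 (O = -344 - 9 = -353)
a = 4 (a = 2² = 4)
g = 1292599/694140 (g = 808/503 - 353/(-1380) = 808*(1/503) - 353*(-1/1380) = 808/503 + 353/1380 = 1292599/694140 ≈ 1.8622)
1/((a - g) + (3019 + 2769)) = 1/((4 - 1*1292599/694140) + (3019 + 2769)) = 1/((4 - 1292599/694140) + 5788) = 1/(1483961/694140 + 5788) = 1/(4019166281/694140) = 694140/4019166281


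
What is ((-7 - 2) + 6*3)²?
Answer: 81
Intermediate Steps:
((-7 - 2) + 6*3)² = (-9 + 18)² = 9² = 81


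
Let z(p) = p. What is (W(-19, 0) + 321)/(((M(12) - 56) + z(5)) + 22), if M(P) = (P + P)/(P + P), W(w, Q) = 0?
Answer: -321/28 ≈ -11.464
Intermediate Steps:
M(P) = 1 (M(P) = (2*P)/((2*P)) = (2*P)*(1/(2*P)) = 1)
(W(-19, 0) + 321)/(((M(12) - 56) + z(5)) + 22) = (0 + 321)/(((1 - 56) + 5) + 22) = 321/((-55 + 5) + 22) = 321/(-50 + 22) = 321/(-28) = 321*(-1/28) = -321/28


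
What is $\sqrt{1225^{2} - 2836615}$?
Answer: $i \sqrt{1335990} \approx 1155.8 i$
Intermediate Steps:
$\sqrt{1225^{2} - 2836615} = \sqrt{1500625 - 2836615} = \sqrt{-1335990} = i \sqrt{1335990}$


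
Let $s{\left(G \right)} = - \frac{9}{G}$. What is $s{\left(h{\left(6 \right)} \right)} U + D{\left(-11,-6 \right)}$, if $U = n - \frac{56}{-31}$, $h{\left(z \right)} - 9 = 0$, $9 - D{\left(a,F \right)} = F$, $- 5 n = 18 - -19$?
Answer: $\frac{3192}{155} \approx 20.594$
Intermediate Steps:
$n = - \frac{37}{5}$ ($n = - \frac{18 - -19}{5} = - \frac{18 + 19}{5} = \left(- \frac{1}{5}\right) 37 = - \frac{37}{5} \approx -7.4$)
$D{\left(a,F \right)} = 9 - F$
$h{\left(z \right)} = 9$ ($h{\left(z \right)} = 9 + 0 = 9$)
$U = - \frac{867}{155}$ ($U = - \frac{37}{5} - \frac{56}{-31} = - \frac{37}{5} - - \frac{56}{31} = - \frac{37}{5} + \frac{56}{31} = - \frac{867}{155} \approx -5.5936$)
$s{\left(h{\left(6 \right)} \right)} U + D{\left(-11,-6 \right)} = - \frac{9}{9} \left(- \frac{867}{155}\right) + \left(9 - -6\right) = \left(-9\right) \frac{1}{9} \left(- \frac{867}{155}\right) + \left(9 + 6\right) = \left(-1\right) \left(- \frac{867}{155}\right) + 15 = \frac{867}{155} + 15 = \frac{3192}{155}$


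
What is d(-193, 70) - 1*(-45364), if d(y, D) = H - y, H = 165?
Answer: 45722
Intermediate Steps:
d(y, D) = 165 - y
d(-193, 70) - 1*(-45364) = (165 - 1*(-193)) - 1*(-45364) = (165 + 193) + 45364 = 358 + 45364 = 45722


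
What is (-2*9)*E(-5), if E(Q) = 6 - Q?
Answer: -198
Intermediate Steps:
(-2*9)*E(-5) = (-2*9)*(6 - 1*(-5)) = -18*(6 + 5) = -18*11 = -198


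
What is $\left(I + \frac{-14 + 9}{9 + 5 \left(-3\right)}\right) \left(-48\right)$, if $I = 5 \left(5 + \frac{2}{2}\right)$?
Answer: $-1480$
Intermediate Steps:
$I = 30$ ($I = 5 \left(5 + 2 \cdot \frac{1}{2}\right) = 5 \left(5 + 1\right) = 5 \cdot 6 = 30$)
$\left(I + \frac{-14 + 9}{9 + 5 \left(-3\right)}\right) \left(-48\right) = \left(30 + \frac{-14 + 9}{9 + 5 \left(-3\right)}\right) \left(-48\right) = \left(30 - \frac{5}{9 - 15}\right) \left(-48\right) = \left(30 - \frac{5}{-6}\right) \left(-48\right) = \left(30 - - \frac{5}{6}\right) \left(-48\right) = \left(30 + \frac{5}{6}\right) \left(-48\right) = \frac{185}{6} \left(-48\right) = -1480$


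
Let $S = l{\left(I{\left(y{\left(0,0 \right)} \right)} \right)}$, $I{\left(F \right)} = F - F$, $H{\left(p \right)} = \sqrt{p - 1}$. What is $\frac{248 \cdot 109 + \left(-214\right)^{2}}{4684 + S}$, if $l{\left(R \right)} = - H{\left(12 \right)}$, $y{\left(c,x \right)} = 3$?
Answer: $\frac{341126352}{21939845} + \frac{72828 \sqrt{11}}{21939845} \approx 15.559$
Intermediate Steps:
$H{\left(p \right)} = \sqrt{-1 + p}$
$I{\left(F \right)} = 0$
$l{\left(R \right)} = - \sqrt{11}$ ($l{\left(R \right)} = - \sqrt{-1 + 12} = - \sqrt{11}$)
$S = - \sqrt{11} \approx -3.3166$
$\frac{248 \cdot 109 + \left(-214\right)^{2}}{4684 + S} = \frac{248 \cdot 109 + \left(-214\right)^{2}}{4684 - \sqrt{11}} = \frac{27032 + 45796}{4684 - \sqrt{11}} = \frac{72828}{4684 - \sqrt{11}}$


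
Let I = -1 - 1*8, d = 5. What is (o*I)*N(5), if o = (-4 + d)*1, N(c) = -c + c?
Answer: 0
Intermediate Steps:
I = -9 (I = -1 - 8 = -9)
N(c) = 0
o = 1 (o = (-4 + 5)*1 = 1*1 = 1)
(o*I)*N(5) = (1*(-9))*0 = -9*0 = 0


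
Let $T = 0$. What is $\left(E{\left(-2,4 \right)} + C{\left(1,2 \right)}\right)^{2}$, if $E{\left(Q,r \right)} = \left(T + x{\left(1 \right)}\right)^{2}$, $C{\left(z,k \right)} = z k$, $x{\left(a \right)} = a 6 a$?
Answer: $1444$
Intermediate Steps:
$x{\left(a \right)} = 6 a^{2}$ ($x{\left(a \right)} = 6 a a = 6 a^{2}$)
$C{\left(z,k \right)} = k z$
$E{\left(Q,r \right)} = 36$ ($E{\left(Q,r \right)} = \left(0 + 6 \cdot 1^{2}\right)^{2} = \left(0 + 6 \cdot 1\right)^{2} = \left(0 + 6\right)^{2} = 6^{2} = 36$)
$\left(E{\left(-2,4 \right)} + C{\left(1,2 \right)}\right)^{2} = \left(36 + 2 \cdot 1\right)^{2} = \left(36 + 2\right)^{2} = 38^{2} = 1444$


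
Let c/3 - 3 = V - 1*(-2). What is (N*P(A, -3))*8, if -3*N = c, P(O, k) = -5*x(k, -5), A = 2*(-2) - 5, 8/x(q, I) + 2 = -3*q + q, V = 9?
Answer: 1120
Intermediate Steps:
x(q, I) = 8/(-2 - 2*q) (x(q, I) = 8/(-2 + (-3*q + q)) = 8/(-2 - 2*q))
A = -9 (A = -4 - 5 = -9)
c = 42 (c = 9 + 3*(9 - 1*(-2)) = 9 + 3*(9 + 2) = 9 + 3*11 = 9 + 33 = 42)
P(O, k) = 20/(1 + k) (P(O, k) = -(-20)/(1 + k) = 20/(1 + k))
N = -14 (N = -⅓*42 = -14)
(N*P(A, -3))*8 = -280/(1 - 3)*8 = -280/(-2)*8 = -280*(-1)/2*8 = -14*(-10)*8 = 140*8 = 1120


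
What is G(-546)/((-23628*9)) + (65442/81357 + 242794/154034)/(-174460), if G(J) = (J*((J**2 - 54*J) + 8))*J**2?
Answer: 16355812488264189336565581/65224261122411820 ≈ 2.5076e+8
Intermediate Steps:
G(J) = J**3*(8 + J**2 - 54*J) (G(J) = (J*(8 + J**2 - 54*J))*J**2 = J**3*(8 + J**2 - 54*J))
G(-546)/((-23628*9)) + (65442/81357 + 242794/154034)/(-174460) = ((-546)**3*(8 + (-546)**2 - 54*(-546)))/((-23628*9)) + (65442/81357 + 242794/154034)/(-174460) = -162771336*(8 + 298116 + 29484)/(-212652) + (65442*(1/81357) + 242794*(1/154034))*(-1/174460) = -162771336*327608*(-1/212652) + (21814/27119 + 121397/77017)*(-1/174460) = -53325191844288*(-1/212652) + (4972214081/2088624023)*(-1/174460) = 493751776336/1969 - 4972214081/364381347052580 = 16355812488264189336565581/65224261122411820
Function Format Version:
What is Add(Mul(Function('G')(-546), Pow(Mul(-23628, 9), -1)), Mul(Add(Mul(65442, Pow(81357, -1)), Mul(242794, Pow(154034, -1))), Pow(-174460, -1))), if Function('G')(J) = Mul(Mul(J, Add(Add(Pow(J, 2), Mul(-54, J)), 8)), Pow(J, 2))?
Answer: Rational(16355812488264189336565581, 65224261122411820) ≈ 2.5076e+8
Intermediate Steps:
Function('G')(J) = Mul(Pow(J, 3), Add(8, Pow(J, 2), Mul(-54, J))) (Function('G')(J) = Mul(Mul(J, Add(8, Pow(J, 2), Mul(-54, J))), Pow(J, 2)) = Mul(Pow(J, 3), Add(8, Pow(J, 2), Mul(-54, J))))
Add(Mul(Function('G')(-546), Pow(Mul(-23628, 9), -1)), Mul(Add(Mul(65442, Pow(81357, -1)), Mul(242794, Pow(154034, -1))), Pow(-174460, -1))) = Add(Mul(Mul(Pow(-546, 3), Add(8, Pow(-546, 2), Mul(-54, -546))), Pow(Mul(-23628, 9), -1)), Mul(Add(Mul(65442, Pow(81357, -1)), Mul(242794, Pow(154034, -1))), Pow(-174460, -1))) = Add(Mul(Mul(-162771336, Add(8, 298116, 29484)), Pow(-212652, -1)), Mul(Add(Mul(65442, Rational(1, 81357)), Mul(242794, Rational(1, 154034))), Rational(-1, 174460))) = Add(Mul(Mul(-162771336, 327608), Rational(-1, 212652)), Mul(Add(Rational(21814, 27119), Rational(121397, 77017)), Rational(-1, 174460))) = Add(Mul(-53325191844288, Rational(-1, 212652)), Mul(Rational(4972214081, 2088624023), Rational(-1, 174460))) = Add(Rational(493751776336, 1969), Rational(-4972214081, 364381347052580)) = Rational(16355812488264189336565581, 65224261122411820)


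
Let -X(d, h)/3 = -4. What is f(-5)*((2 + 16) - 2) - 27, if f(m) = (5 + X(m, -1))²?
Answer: 4597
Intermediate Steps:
X(d, h) = 12 (X(d, h) = -3*(-4) = 12)
f(m) = 289 (f(m) = (5 + 12)² = 17² = 289)
f(-5)*((2 + 16) - 2) - 27 = 289*((2 + 16) - 2) - 27 = 289*(18 - 2) - 27 = 289*16 - 27 = 4624 - 27 = 4597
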